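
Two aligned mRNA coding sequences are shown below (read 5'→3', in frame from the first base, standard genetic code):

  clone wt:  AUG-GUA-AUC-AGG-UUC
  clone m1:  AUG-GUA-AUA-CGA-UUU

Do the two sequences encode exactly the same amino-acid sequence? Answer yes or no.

yes

Codon 1: AUG Met / AUG Met — identical.
Codon 2: GUA Val / GUA Val — identical.
Codon 3: AUC Ile / AUA Ile — synonymous.
Codon 4: AGG Arg / CGA Arg — synonymous.
Codon 5: UUC Phe / UUU Phe — synonymous.
Nonsynonymous differences: 0 → same protein.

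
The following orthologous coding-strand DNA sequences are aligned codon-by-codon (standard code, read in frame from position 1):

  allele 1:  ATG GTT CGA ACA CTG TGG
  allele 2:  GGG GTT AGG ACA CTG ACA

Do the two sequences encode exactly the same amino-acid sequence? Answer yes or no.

Codon 1: ATG Met / GGG Gly — nonsynonymous.
Codon 2: GTT Val / GTT Val — identical.
Codon 3: CGA Arg / AGG Arg — synonymous.
Codon 4: ACA Thr / ACA Thr — identical.
Codon 5: CTG Leu / CTG Leu — identical.
Codon 6: TGG Trp / ACA Thr — nonsynonymous.
Nonsynonymous differences: 2 → different protein.

no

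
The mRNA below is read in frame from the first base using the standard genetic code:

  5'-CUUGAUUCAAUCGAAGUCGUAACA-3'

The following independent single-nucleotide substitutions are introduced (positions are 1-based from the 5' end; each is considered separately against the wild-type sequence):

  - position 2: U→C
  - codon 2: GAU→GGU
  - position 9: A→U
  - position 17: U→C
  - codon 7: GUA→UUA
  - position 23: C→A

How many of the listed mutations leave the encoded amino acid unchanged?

Codon 1: CUU (Leu) → CCU (Pro) — missense.
Codon 2: GAU (Asp) → GGU (Gly) — missense.
Codon 3: UCA (Ser) → UCU (Ser) — synonymous.
Codon 6: GUC (Val) → GCC (Ala) — missense.
Codon 7: GUA (Val) → UUA (Leu) — missense.
Codon 8: ACA (Thr) → AAA (Lys) — missense.
Synonymous: 1 of 6.

1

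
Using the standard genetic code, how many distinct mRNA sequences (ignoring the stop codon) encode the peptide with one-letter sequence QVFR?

96

Gln: 2 codons.
Val: 4 codons.
Phe: 2 codons.
Arg: 6 codons.
2 × 4 × 2 × 6 = 96.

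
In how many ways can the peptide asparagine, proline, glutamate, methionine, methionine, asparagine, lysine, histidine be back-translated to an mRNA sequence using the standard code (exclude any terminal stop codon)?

Asn: 2 codons.
Pro: 4 codons.
Glu: 2 codons.
Met: 1 codon.
Met: 1 codon.
Asn: 2 codons.
Lys: 2 codons.
His: 2 codons.
2 × 4 × 2 × 1 × 1 × 2 × 2 × 2 = 128.

128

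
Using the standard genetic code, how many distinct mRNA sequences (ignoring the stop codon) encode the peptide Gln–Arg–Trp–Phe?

Gln: 2 codons.
Arg: 6 codons.
Trp: 1 codon.
Phe: 2 codons.
2 × 6 × 1 × 2 = 24.

24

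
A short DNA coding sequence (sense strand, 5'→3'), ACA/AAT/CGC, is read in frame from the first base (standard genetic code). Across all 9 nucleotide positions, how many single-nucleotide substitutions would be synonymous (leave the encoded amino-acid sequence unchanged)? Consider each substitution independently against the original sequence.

7

Codon 1 (ACA, Thr): 3 synonymous substitutions.
Codon 2 (AAT, Asn): 1 synonymous substitution.
Codon 3 (CGC, Arg): 3 synonymous substitutions.
Total: 3 + 1 + 3 = 7.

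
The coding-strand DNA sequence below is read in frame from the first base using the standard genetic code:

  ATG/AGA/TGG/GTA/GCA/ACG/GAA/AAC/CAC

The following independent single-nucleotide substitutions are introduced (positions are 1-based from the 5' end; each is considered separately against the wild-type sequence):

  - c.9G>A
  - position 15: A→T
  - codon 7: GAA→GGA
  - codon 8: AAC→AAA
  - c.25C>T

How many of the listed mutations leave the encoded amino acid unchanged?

1

Codon 3: TGG (Trp) → TGA (Stop) — nonsense.
Codon 5: GCA (Ala) → GCT (Ala) — synonymous.
Codon 7: GAA (Glu) → GGA (Gly) — missense.
Codon 8: AAC (Asn) → AAA (Lys) — missense.
Codon 9: CAC (His) → TAC (Tyr) — missense.
Synonymous: 1 of 5.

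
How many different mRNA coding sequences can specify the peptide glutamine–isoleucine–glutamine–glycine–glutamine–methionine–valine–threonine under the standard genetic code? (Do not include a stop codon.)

Gln: 2 codons.
Ile: 3 codons.
Gln: 2 codons.
Gly: 4 codons.
Gln: 2 codons.
Met: 1 codon.
Val: 4 codons.
Thr: 4 codons.
2 × 3 × 2 × 4 × 2 × 1 × 4 × 4 = 1536.

1536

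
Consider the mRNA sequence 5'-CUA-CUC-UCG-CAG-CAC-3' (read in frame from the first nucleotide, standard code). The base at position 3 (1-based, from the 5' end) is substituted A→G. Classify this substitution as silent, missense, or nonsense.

Position 3 falls in codon 1: CUA → Leu.
After the substitution the codon is CUG → Leu.
Both encode Leu, so the change is synonymous.

silent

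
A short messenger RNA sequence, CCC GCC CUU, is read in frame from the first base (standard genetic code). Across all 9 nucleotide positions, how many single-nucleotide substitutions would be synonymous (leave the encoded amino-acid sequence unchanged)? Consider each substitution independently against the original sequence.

Codon 1 (CCC, Pro): 3 synonymous substitutions.
Codon 2 (GCC, Ala): 3 synonymous substitutions.
Codon 3 (CUU, Leu): 3 synonymous substitutions.
Total: 3 + 3 + 3 = 9.

9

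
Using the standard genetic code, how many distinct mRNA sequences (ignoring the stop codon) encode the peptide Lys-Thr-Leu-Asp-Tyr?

192

Lys: 2 codons.
Thr: 4 codons.
Leu: 6 codons.
Asp: 2 codons.
Tyr: 2 codons.
2 × 4 × 6 × 2 × 2 = 192.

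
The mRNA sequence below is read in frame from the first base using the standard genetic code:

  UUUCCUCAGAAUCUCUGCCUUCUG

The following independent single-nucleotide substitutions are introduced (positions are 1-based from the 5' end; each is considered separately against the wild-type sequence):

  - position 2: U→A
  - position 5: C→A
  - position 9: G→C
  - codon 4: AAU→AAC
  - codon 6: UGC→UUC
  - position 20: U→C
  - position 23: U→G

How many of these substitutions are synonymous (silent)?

Codon 1: UUU (Phe) → UAU (Tyr) — missense.
Codon 2: CCU (Pro) → CAU (His) — missense.
Codon 3: CAG (Gln) → CAC (His) — missense.
Codon 4: AAU (Asn) → AAC (Asn) — synonymous.
Codon 6: UGC (Cys) → UUC (Phe) — missense.
Codon 7: CUU (Leu) → CCU (Pro) — missense.
Codon 8: CUG (Leu) → CGG (Arg) — missense.
Synonymous: 1 of 7.

1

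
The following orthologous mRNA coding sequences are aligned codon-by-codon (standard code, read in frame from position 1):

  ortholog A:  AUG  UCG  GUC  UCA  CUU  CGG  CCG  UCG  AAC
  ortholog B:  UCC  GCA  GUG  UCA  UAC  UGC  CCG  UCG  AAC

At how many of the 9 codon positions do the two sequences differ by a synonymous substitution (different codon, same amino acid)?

Codon 1: AUG Met / UCC Ser — nonsynonymous.
Codon 2: UCG Ser / GCA Ala — nonsynonymous.
Codon 3: GUC Val / GUG Val — synonymous.
Codon 4: UCA Ser / UCA Ser — identical.
Codon 5: CUU Leu / UAC Tyr — nonsynonymous.
Codon 6: CGG Arg / UGC Cys — nonsynonymous.
Codon 7: CCG Pro / CCG Pro — identical.
Codon 8: UCG Ser / UCG Ser — identical.
Codon 9: AAC Asn / AAC Asn — identical.
Synonymous differences: 1.

1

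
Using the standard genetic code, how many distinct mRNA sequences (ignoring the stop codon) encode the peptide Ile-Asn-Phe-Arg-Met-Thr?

Ile: 3 codons.
Asn: 2 codons.
Phe: 2 codons.
Arg: 6 codons.
Met: 1 codon.
Thr: 4 codons.
3 × 2 × 2 × 6 × 1 × 4 = 288.

288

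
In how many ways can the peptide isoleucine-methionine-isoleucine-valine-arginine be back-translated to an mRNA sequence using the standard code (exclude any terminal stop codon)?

Ile: 3 codons.
Met: 1 codon.
Ile: 3 codons.
Val: 4 codons.
Arg: 6 codons.
3 × 1 × 3 × 4 × 6 = 216.

216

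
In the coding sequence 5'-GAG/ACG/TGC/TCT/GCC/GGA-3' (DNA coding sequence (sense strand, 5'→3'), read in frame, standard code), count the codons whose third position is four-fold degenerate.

Codon 1 GAG (Glu): third position 2-fold.
Codon 2 ACG (Thr): third position 4-fold.
Codon 3 TGC (Cys): third position 2-fold.
Codon 4 TCT (Ser): third position 4-fold.
Codon 5 GCC (Ala): third position 4-fold.
Codon 6 GGA (Gly): third position 4-fold.
Four-fold degenerate third positions: 4.

4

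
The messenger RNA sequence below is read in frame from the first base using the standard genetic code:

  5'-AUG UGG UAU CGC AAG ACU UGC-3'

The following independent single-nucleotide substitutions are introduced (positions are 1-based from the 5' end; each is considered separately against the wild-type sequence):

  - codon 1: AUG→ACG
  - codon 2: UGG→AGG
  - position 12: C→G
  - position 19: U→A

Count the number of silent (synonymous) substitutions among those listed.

Codon 1: AUG (Met) → ACG (Thr) — missense.
Codon 2: UGG (Trp) → AGG (Arg) — missense.
Codon 4: CGC (Arg) → CGG (Arg) — synonymous.
Codon 7: UGC (Cys) → AGC (Ser) — missense.
Synonymous: 1 of 4.

1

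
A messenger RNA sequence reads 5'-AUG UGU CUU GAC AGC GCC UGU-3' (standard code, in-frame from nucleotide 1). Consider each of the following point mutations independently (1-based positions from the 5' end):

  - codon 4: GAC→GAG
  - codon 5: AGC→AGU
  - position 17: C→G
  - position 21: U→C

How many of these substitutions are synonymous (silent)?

Codon 4: GAC (Asp) → GAG (Glu) — missense.
Codon 5: AGC (Ser) → AGU (Ser) — synonymous.
Codon 6: GCC (Ala) → GGC (Gly) — missense.
Codon 7: UGU (Cys) → UGC (Cys) — synonymous.
Synonymous: 2 of 4.

2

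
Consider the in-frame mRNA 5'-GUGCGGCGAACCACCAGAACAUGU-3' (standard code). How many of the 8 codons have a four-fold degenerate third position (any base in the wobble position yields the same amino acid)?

Codon 1 GUG (Val): third position 4-fold.
Codon 2 CGG (Arg): third position 4-fold.
Codon 3 CGA (Arg): third position 4-fold.
Codon 4 ACC (Thr): third position 4-fold.
Codon 5 ACC (Thr): third position 4-fold.
Codon 6 AGA (Arg): third position 2-fold.
Codon 7 ACA (Thr): third position 4-fold.
Codon 8 UGU (Cys): third position 2-fold.
Four-fold degenerate third positions: 6.

6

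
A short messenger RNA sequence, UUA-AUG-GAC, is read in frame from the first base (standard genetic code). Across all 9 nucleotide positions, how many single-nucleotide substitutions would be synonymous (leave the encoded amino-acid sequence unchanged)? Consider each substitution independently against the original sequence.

Codon 1 (UUA, Leu): 2 synonymous substitutions.
Codon 2 (AUG, Met): 0 synonymous substitutions.
Codon 3 (GAC, Asp): 1 synonymous substitution.
Total: 2 + 0 + 1 = 3.

3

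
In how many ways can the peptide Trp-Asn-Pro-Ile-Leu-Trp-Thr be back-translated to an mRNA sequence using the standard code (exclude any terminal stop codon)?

Trp: 1 codon.
Asn: 2 codons.
Pro: 4 codons.
Ile: 3 codons.
Leu: 6 codons.
Trp: 1 codon.
Thr: 4 codons.
1 × 2 × 4 × 3 × 6 × 1 × 4 = 576.

576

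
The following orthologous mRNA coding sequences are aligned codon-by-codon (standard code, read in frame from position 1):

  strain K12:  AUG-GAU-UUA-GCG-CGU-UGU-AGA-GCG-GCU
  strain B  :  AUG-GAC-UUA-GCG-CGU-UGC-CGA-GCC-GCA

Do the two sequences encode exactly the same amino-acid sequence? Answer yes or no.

yes

Codon 1: AUG Met / AUG Met — identical.
Codon 2: GAU Asp / GAC Asp — synonymous.
Codon 3: UUA Leu / UUA Leu — identical.
Codon 4: GCG Ala / GCG Ala — identical.
Codon 5: CGU Arg / CGU Arg — identical.
Codon 6: UGU Cys / UGC Cys — synonymous.
Codon 7: AGA Arg / CGA Arg — synonymous.
Codon 8: GCG Ala / GCC Ala — synonymous.
Codon 9: GCU Ala / GCA Ala — synonymous.
Nonsynonymous differences: 0 → same protein.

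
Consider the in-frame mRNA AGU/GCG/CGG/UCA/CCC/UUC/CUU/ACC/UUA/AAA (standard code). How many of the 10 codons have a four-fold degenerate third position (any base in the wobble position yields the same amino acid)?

Codon 1 AGU (Ser): third position 2-fold.
Codon 2 GCG (Ala): third position 4-fold.
Codon 3 CGG (Arg): third position 4-fold.
Codon 4 UCA (Ser): third position 4-fold.
Codon 5 CCC (Pro): third position 4-fold.
Codon 6 UUC (Phe): third position 2-fold.
Codon 7 CUU (Leu): third position 4-fold.
Codon 8 ACC (Thr): third position 4-fold.
Codon 9 UUA (Leu): third position 2-fold.
Codon 10 AAA (Lys): third position 2-fold.
Four-fold degenerate third positions: 6.

6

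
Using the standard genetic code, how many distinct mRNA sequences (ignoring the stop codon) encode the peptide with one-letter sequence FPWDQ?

32

Phe: 2 codons.
Pro: 4 codons.
Trp: 1 codon.
Asp: 2 codons.
Gln: 2 codons.
2 × 4 × 1 × 2 × 2 = 32.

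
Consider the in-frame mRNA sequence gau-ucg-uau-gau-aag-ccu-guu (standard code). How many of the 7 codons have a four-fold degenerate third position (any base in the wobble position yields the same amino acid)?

Codon 1 GAU (Asp): third position 2-fold.
Codon 2 UCG (Ser): third position 4-fold.
Codon 3 UAU (Tyr): third position 2-fold.
Codon 4 GAU (Asp): third position 2-fold.
Codon 5 AAG (Lys): third position 2-fold.
Codon 6 CCU (Pro): third position 4-fold.
Codon 7 GUU (Val): third position 4-fold.
Four-fold degenerate third positions: 3.

3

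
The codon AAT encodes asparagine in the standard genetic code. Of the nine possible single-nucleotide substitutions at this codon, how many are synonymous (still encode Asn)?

1

Position 1: none → 0 synonymous.
Position 2: none → 0 synonymous.
Position 3: AAC → 1 synonymous.
Total: 0 + 0 + 1 = 1.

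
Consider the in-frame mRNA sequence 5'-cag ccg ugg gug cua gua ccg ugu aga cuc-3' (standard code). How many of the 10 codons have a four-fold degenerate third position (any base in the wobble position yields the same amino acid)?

6

Codon 1 CAG (Gln): third position 2-fold.
Codon 2 CCG (Pro): third position 4-fold.
Codon 3 UGG (Trp): third position 1-fold.
Codon 4 GUG (Val): third position 4-fold.
Codon 5 CUA (Leu): third position 4-fold.
Codon 6 GUA (Val): third position 4-fold.
Codon 7 CCG (Pro): third position 4-fold.
Codon 8 UGU (Cys): third position 2-fold.
Codon 9 AGA (Arg): third position 2-fold.
Codon 10 CUC (Leu): third position 4-fold.
Four-fold degenerate third positions: 6.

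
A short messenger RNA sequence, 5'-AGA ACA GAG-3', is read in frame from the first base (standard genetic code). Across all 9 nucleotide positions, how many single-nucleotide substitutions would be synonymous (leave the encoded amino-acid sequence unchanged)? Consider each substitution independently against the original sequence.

Codon 1 (AGA, Arg): 2 synonymous substitutions.
Codon 2 (ACA, Thr): 3 synonymous substitutions.
Codon 3 (GAG, Glu): 1 synonymous substitution.
Total: 2 + 3 + 1 = 6.

6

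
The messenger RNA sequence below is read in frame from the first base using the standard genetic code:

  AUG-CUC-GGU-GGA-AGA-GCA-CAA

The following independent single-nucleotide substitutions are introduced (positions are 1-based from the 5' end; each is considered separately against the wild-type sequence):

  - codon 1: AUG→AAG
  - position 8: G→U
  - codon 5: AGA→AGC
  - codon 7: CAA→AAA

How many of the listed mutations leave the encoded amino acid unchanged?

Codon 1: AUG (Met) → AAG (Lys) — missense.
Codon 3: GGU (Gly) → GUU (Val) — missense.
Codon 5: AGA (Arg) → AGC (Ser) — missense.
Codon 7: CAA (Gln) → AAA (Lys) — missense.
Synonymous: 0 of 4.

0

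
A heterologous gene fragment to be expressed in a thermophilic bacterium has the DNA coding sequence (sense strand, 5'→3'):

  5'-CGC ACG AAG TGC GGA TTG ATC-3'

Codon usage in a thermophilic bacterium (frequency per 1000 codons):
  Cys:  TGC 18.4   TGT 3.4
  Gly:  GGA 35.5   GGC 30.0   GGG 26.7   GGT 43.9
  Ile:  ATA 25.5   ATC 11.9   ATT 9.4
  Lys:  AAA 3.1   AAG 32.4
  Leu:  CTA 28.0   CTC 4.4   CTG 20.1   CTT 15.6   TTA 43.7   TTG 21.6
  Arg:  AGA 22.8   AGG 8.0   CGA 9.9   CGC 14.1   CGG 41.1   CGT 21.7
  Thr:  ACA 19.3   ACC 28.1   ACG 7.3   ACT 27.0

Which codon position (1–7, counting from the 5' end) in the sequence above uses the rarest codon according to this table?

2

Codon 1 CGC (Arg): 14.1 per 1000.
Codon 2 ACG (Thr): 7.3 per 1000.
Codon 3 AAG (Lys): 32.4 per 1000.
Codon 4 TGC (Cys): 18.4 per 1000.
Codon 5 GGA (Gly): 35.5 per 1000.
Codon 6 TTG (Leu): 21.6 per 1000.
Codon 7 ATC (Ile): 11.9 per 1000.
Lowest frequency is 7.3 at codon 2.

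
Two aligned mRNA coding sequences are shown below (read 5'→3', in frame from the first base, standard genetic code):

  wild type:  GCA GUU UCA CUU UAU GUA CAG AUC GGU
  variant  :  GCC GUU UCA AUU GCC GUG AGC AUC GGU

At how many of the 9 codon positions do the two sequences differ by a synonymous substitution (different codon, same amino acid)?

Codon 1: GCA Ala / GCC Ala — synonymous.
Codon 2: GUU Val / GUU Val — identical.
Codon 3: UCA Ser / UCA Ser — identical.
Codon 4: CUU Leu / AUU Ile — nonsynonymous.
Codon 5: UAU Tyr / GCC Ala — nonsynonymous.
Codon 6: GUA Val / GUG Val — synonymous.
Codon 7: CAG Gln / AGC Ser — nonsynonymous.
Codon 8: AUC Ile / AUC Ile — identical.
Codon 9: GGU Gly / GGU Gly — identical.
Synonymous differences: 2.

2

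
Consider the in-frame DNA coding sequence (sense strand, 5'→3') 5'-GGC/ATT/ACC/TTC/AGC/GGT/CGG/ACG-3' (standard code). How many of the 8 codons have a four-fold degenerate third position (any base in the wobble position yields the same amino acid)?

Codon 1 GGC (Gly): third position 4-fold.
Codon 2 ATT (Ile): third position 3-fold.
Codon 3 ACC (Thr): third position 4-fold.
Codon 4 TTC (Phe): third position 2-fold.
Codon 5 AGC (Ser): third position 2-fold.
Codon 6 GGT (Gly): third position 4-fold.
Codon 7 CGG (Arg): third position 4-fold.
Codon 8 ACG (Thr): third position 4-fold.
Four-fold degenerate third positions: 5.

5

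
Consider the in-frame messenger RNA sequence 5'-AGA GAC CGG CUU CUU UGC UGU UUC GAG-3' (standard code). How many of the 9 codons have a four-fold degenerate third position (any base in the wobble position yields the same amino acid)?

3

Codon 1 AGA (Arg): third position 2-fold.
Codon 2 GAC (Asp): third position 2-fold.
Codon 3 CGG (Arg): third position 4-fold.
Codon 4 CUU (Leu): third position 4-fold.
Codon 5 CUU (Leu): third position 4-fold.
Codon 6 UGC (Cys): third position 2-fold.
Codon 7 UGU (Cys): third position 2-fold.
Codon 8 UUC (Phe): third position 2-fold.
Codon 9 GAG (Glu): third position 2-fold.
Four-fold degenerate third positions: 3.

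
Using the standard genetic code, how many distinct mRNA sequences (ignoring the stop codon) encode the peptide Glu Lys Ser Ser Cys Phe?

Glu: 2 codons.
Lys: 2 codons.
Ser: 6 codons.
Ser: 6 codons.
Cys: 2 codons.
Phe: 2 codons.
2 × 2 × 6 × 6 × 2 × 2 = 576.

576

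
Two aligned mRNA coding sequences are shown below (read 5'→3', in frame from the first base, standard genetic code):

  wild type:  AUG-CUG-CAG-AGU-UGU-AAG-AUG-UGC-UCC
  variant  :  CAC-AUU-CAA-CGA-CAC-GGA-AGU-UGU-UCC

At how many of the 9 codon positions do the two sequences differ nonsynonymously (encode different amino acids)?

Codon 1: AUG Met / CAC His — nonsynonymous.
Codon 2: CUG Leu / AUU Ile — nonsynonymous.
Codon 3: CAG Gln / CAA Gln — synonymous.
Codon 4: AGU Ser / CGA Arg — nonsynonymous.
Codon 5: UGU Cys / CAC His — nonsynonymous.
Codon 6: AAG Lys / GGA Gly — nonsynonymous.
Codon 7: AUG Met / AGU Ser — nonsynonymous.
Codon 8: UGC Cys / UGU Cys — synonymous.
Codon 9: UCC Ser / UCC Ser — identical.
Nonsynonymous differences: 6.

6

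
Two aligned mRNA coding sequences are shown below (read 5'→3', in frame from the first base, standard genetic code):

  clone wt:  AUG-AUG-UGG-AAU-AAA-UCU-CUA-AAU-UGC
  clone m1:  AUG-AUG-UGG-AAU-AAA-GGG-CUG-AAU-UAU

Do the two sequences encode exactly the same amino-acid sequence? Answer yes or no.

no

Codon 1: AUG Met / AUG Met — identical.
Codon 2: AUG Met / AUG Met — identical.
Codon 3: UGG Trp / UGG Trp — identical.
Codon 4: AAU Asn / AAU Asn — identical.
Codon 5: AAA Lys / AAA Lys — identical.
Codon 6: UCU Ser / GGG Gly — nonsynonymous.
Codon 7: CUA Leu / CUG Leu — synonymous.
Codon 8: AAU Asn / AAU Asn — identical.
Codon 9: UGC Cys / UAU Tyr — nonsynonymous.
Nonsynonymous differences: 2 → different protein.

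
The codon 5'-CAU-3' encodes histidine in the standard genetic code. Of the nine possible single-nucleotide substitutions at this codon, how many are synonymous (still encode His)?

1

Position 1: none → 0 synonymous.
Position 2: none → 0 synonymous.
Position 3: CAC → 1 synonymous.
Total: 0 + 0 + 1 = 1.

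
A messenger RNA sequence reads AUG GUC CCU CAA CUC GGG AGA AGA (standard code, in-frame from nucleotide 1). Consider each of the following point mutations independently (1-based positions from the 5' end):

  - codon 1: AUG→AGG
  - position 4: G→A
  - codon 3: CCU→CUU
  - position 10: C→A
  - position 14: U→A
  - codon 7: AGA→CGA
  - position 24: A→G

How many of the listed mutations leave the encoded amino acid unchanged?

2

Codon 1: AUG (Met) → AGG (Arg) — missense.
Codon 2: GUC (Val) → AUC (Ile) — missense.
Codon 3: CCU (Pro) → CUU (Leu) — missense.
Codon 4: CAA (Gln) → AAA (Lys) — missense.
Codon 5: CUC (Leu) → CAC (His) — missense.
Codon 7: AGA (Arg) → CGA (Arg) — synonymous.
Codon 8: AGA (Arg) → AGG (Arg) — synonymous.
Synonymous: 2 of 7.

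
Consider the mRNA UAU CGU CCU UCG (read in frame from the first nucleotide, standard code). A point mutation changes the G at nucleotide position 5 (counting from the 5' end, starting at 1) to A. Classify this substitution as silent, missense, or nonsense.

Position 5 falls in codon 2: CGU → Arg.
After the substitution the codon is CAU → His.
Arg ≠ His, so this is a missense mutation.

missense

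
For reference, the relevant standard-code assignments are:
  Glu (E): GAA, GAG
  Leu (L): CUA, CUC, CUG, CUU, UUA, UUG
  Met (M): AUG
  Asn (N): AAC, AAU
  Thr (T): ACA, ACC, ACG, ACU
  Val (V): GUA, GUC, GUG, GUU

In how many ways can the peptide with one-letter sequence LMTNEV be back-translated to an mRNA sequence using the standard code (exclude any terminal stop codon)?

384

Leu: 6 codons.
Met: 1 codon.
Thr: 4 codons.
Asn: 2 codons.
Glu: 2 codons.
Val: 4 codons.
6 × 1 × 4 × 2 × 2 × 4 = 384.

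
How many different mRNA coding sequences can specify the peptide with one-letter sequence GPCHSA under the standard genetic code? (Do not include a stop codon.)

Gly: 4 codons.
Pro: 4 codons.
Cys: 2 codons.
His: 2 codons.
Ser: 6 codons.
Ala: 4 codons.
4 × 4 × 2 × 2 × 6 × 4 = 1536.

1536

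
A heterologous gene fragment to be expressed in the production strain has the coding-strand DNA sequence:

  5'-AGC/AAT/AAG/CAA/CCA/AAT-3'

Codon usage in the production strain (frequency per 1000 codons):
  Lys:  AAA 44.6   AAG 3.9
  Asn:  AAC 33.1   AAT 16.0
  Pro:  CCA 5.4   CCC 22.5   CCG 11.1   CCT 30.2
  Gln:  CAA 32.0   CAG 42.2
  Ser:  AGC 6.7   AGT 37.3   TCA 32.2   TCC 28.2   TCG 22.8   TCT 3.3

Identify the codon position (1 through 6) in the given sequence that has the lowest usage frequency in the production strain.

Codon 1 AGC (Ser): 6.7 per 1000.
Codon 2 AAT (Asn): 16.0 per 1000.
Codon 3 AAG (Lys): 3.9 per 1000.
Codon 4 CAA (Gln): 32.0 per 1000.
Codon 5 CCA (Pro): 5.4 per 1000.
Codon 6 AAT (Asn): 16.0 per 1000.
Lowest frequency is 3.9 at codon 3.

3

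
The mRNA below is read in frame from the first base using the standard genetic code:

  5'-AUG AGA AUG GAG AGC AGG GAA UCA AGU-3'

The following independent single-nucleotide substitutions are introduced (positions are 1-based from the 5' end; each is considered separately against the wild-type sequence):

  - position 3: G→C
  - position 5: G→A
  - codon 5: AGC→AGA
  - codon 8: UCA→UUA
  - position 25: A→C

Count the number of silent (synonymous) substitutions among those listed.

0

Codon 1: AUG (Met) → AUC (Ile) — missense.
Codon 2: AGA (Arg) → AAA (Lys) — missense.
Codon 5: AGC (Ser) → AGA (Arg) — missense.
Codon 8: UCA (Ser) → UUA (Leu) — missense.
Codon 9: AGU (Ser) → CGU (Arg) — missense.
Synonymous: 0 of 5.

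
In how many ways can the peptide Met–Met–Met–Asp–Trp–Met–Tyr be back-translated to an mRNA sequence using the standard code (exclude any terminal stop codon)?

4

Met: 1 codon.
Met: 1 codon.
Met: 1 codon.
Asp: 2 codons.
Trp: 1 codon.
Met: 1 codon.
Tyr: 2 codons.
1 × 1 × 1 × 2 × 1 × 1 × 2 = 4.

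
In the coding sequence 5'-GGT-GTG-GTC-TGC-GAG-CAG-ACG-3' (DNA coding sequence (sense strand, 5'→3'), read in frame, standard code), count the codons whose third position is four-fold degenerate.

4

Codon 1 GGT (Gly): third position 4-fold.
Codon 2 GTG (Val): third position 4-fold.
Codon 3 GTC (Val): third position 4-fold.
Codon 4 TGC (Cys): third position 2-fold.
Codon 5 GAG (Glu): third position 2-fold.
Codon 6 CAG (Gln): third position 2-fold.
Codon 7 ACG (Thr): third position 4-fold.
Four-fold degenerate third positions: 4.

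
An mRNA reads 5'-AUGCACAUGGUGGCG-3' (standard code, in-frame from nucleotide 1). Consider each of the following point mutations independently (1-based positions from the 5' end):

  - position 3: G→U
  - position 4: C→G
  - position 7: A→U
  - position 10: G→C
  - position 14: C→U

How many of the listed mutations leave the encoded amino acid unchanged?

Codon 1: AUG (Met) → AUU (Ile) — missense.
Codon 2: CAC (His) → GAC (Asp) — missense.
Codon 3: AUG (Met) → UUG (Leu) — missense.
Codon 4: GUG (Val) → CUG (Leu) — missense.
Codon 5: GCG (Ala) → GUG (Val) — missense.
Synonymous: 0 of 5.

0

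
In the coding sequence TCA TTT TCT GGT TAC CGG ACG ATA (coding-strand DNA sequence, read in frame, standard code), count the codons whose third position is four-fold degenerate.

5

Codon 1 TCA (Ser): third position 4-fold.
Codon 2 TTT (Phe): third position 2-fold.
Codon 3 TCT (Ser): third position 4-fold.
Codon 4 GGT (Gly): third position 4-fold.
Codon 5 TAC (Tyr): third position 2-fold.
Codon 6 CGG (Arg): third position 4-fold.
Codon 7 ACG (Thr): third position 4-fold.
Codon 8 ATA (Ile): third position 3-fold.
Four-fold degenerate third positions: 5.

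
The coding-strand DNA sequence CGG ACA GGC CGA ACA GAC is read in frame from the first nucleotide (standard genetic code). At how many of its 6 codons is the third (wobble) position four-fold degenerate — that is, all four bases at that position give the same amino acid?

5

Codon 1 CGG (Arg): third position 4-fold.
Codon 2 ACA (Thr): third position 4-fold.
Codon 3 GGC (Gly): third position 4-fold.
Codon 4 CGA (Arg): third position 4-fold.
Codon 5 ACA (Thr): third position 4-fold.
Codon 6 GAC (Asp): third position 2-fold.
Four-fold degenerate third positions: 5.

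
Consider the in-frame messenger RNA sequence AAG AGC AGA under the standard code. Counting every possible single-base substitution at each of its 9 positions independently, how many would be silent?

Codon 1 (AAG, Lys): 1 synonymous substitution.
Codon 2 (AGC, Ser): 1 synonymous substitution.
Codon 3 (AGA, Arg): 2 synonymous substitutions.
Total: 1 + 1 + 2 = 4.

4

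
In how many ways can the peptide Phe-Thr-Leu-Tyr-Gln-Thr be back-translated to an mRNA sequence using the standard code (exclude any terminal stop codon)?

Phe: 2 codons.
Thr: 4 codons.
Leu: 6 codons.
Tyr: 2 codons.
Gln: 2 codons.
Thr: 4 codons.
2 × 4 × 6 × 2 × 2 × 4 = 768.

768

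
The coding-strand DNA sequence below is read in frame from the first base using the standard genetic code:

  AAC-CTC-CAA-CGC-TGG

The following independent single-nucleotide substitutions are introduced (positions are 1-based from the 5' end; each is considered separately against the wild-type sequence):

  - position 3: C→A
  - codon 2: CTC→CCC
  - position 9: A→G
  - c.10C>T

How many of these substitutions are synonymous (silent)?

Codon 1: AAC (Asn) → AAA (Lys) — missense.
Codon 2: CTC (Leu) → CCC (Pro) — missense.
Codon 3: CAA (Gln) → CAG (Gln) — synonymous.
Codon 4: CGC (Arg) → TGC (Cys) — missense.
Synonymous: 1 of 4.

1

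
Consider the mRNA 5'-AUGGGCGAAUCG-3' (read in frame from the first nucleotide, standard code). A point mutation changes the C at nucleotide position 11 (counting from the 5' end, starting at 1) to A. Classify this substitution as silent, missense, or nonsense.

nonsense

Position 11 falls in codon 4: UCG → Ser.
After the substitution the codon is UAG → Stop.
The new codon is a stop codon, so this is a nonsense mutation.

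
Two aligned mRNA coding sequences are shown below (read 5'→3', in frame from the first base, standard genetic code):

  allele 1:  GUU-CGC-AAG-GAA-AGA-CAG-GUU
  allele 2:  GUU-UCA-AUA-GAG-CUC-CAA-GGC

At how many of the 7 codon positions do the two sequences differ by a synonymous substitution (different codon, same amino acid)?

Codon 1: GUU Val / GUU Val — identical.
Codon 2: CGC Arg / UCA Ser — nonsynonymous.
Codon 3: AAG Lys / AUA Ile — nonsynonymous.
Codon 4: GAA Glu / GAG Glu — synonymous.
Codon 5: AGA Arg / CUC Leu — nonsynonymous.
Codon 6: CAG Gln / CAA Gln — synonymous.
Codon 7: GUU Val / GGC Gly — nonsynonymous.
Synonymous differences: 2.

2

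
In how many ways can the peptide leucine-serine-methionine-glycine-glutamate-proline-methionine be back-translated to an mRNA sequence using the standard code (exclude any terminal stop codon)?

1152

Leu: 6 codons.
Ser: 6 codons.
Met: 1 codon.
Gly: 4 codons.
Glu: 2 codons.
Pro: 4 codons.
Met: 1 codon.
6 × 6 × 1 × 4 × 2 × 4 × 1 = 1152.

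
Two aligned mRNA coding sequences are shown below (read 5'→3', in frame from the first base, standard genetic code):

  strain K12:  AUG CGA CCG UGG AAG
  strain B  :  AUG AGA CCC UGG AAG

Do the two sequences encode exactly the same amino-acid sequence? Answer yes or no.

Codon 1: AUG Met / AUG Met — identical.
Codon 2: CGA Arg / AGA Arg — synonymous.
Codon 3: CCG Pro / CCC Pro — synonymous.
Codon 4: UGG Trp / UGG Trp — identical.
Codon 5: AAG Lys / AAG Lys — identical.
Nonsynonymous differences: 0 → same protein.

yes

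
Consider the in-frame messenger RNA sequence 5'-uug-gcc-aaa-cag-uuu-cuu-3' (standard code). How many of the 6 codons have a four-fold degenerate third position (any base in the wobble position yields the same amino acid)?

Codon 1 UUG (Leu): third position 2-fold.
Codon 2 GCC (Ala): third position 4-fold.
Codon 3 AAA (Lys): third position 2-fold.
Codon 4 CAG (Gln): third position 2-fold.
Codon 5 UUU (Phe): third position 2-fold.
Codon 6 CUU (Leu): third position 4-fold.
Four-fold degenerate third positions: 2.

2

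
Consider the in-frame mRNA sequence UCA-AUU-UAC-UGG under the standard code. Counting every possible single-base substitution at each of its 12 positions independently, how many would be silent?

6

Codon 1 (UCA, Ser): 3 synonymous substitutions.
Codon 2 (AUU, Ile): 2 synonymous substitutions.
Codon 3 (UAC, Tyr): 1 synonymous substitution.
Codon 4 (UGG, Trp): 0 synonymous substitutions.
Total: 3 + 2 + 1 + 0 = 6.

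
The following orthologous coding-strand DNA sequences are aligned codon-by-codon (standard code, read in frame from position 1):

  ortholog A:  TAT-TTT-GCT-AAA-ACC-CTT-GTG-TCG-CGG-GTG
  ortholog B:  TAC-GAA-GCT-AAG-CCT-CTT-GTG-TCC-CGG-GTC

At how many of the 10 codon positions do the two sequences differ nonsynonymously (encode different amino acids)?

2

Codon 1: TAT Tyr / TAC Tyr — synonymous.
Codon 2: TTT Phe / GAA Glu — nonsynonymous.
Codon 3: GCT Ala / GCT Ala — identical.
Codon 4: AAA Lys / AAG Lys — synonymous.
Codon 5: ACC Thr / CCT Pro — nonsynonymous.
Codon 6: CTT Leu / CTT Leu — identical.
Codon 7: GTG Val / GTG Val — identical.
Codon 8: TCG Ser / TCC Ser — synonymous.
Codon 9: CGG Arg / CGG Arg — identical.
Codon 10: GTG Val / GTC Val — synonymous.
Nonsynonymous differences: 2.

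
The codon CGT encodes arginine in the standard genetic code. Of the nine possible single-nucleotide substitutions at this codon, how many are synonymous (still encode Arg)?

3

Position 1: none → 0 synonymous.
Position 2: none → 0 synonymous.
Position 3: CGC, CGA, CGG → 3 synonymous.
Total: 0 + 0 + 3 = 3.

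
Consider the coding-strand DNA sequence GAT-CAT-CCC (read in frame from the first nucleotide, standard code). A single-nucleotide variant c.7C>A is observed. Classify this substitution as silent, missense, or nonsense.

missense

Position 7 falls in codon 3: CCC → Pro.
After the substitution the codon is ACC → Thr.
Pro ≠ Thr, so this is a missense mutation.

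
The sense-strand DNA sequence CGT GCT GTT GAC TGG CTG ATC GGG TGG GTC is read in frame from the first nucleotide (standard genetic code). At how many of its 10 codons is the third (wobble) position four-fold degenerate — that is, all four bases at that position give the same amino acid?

Codon 1 CGT (Arg): third position 4-fold.
Codon 2 GCT (Ala): third position 4-fold.
Codon 3 GTT (Val): third position 4-fold.
Codon 4 GAC (Asp): third position 2-fold.
Codon 5 TGG (Trp): third position 1-fold.
Codon 6 CTG (Leu): third position 4-fold.
Codon 7 ATC (Ile): third position 3-fold.
Codon 8 GGG (Gly): third position 4-fold.
Codon 9 TGG (Trp): third position 1-fold.
Codon 10 GTC (Val): third position 4-fold.
Four-fold degenerate third positions: 6.

6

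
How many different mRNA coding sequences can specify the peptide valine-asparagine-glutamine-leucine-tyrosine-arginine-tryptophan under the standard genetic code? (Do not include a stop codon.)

1152

Val: 4 codons.
Asn: 2 codons.
Gln: 2 codons.
Leu: 6 codons.
Tyr: 2 codons.
Arg: 6 codons.
Trp: 1 codon.
4 × 2 × 2 × 6 × 2 × 6 × 1 = 1152.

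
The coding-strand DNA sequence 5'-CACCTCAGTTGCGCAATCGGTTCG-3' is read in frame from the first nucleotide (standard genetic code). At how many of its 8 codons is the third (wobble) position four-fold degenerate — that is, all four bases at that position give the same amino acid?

4

Codon 1 CAC (His): third position 2-fold.
Codon 2 CTC (Leu): third position 4-fold.
Codon 3 AGT (Ser): third position 2-fold.
Codon 4 TGC (Cys): third position 2-fold.
Codon 5 GCA (Ala): third position 4-fold.
Codon 6 ATC (Ile): third position 3-fold.
Codon 7 GGT (Gly): third position 4-fold.
Codon 8 TCG (Ser): third position 4-fold.
Four-fold degenerate third positions: 4.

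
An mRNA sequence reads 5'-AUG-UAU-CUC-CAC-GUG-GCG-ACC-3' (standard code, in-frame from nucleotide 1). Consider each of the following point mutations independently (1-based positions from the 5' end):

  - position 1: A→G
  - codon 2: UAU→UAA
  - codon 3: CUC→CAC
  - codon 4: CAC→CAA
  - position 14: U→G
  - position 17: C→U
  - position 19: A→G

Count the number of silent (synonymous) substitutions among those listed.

Codon 1: AUG (Met) → GUG (Val) — missense.
Codon 2: UAU (Tyr) → UAA (Stop) — nonsense.
Codon 3: CUC (Leu) → CAC (His) — missense.
Codon 4: CAC (His) → CAA (Gln) — missense.
Codon 5: GUG (Val) → GGG (Gly) — missense.
Codon 6: GCG (Ala) → GUG (Val) — missense.
Codon 7: ACC (Thr) → GCC (Ala) — missense.
Synonymous: 0 of 7.

0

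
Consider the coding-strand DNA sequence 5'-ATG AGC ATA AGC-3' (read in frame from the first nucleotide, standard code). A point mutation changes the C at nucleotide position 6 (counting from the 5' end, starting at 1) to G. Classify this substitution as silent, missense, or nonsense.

Position 6 falls in codon 2: AGC → Ser.
After the substitution the codon is AGG → Arg.
Ser ≠ Arg, so this is a missense mutation.

missense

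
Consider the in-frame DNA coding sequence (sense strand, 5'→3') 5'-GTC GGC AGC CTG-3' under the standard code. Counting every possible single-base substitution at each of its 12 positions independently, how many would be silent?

11

Codon 1 (GTC, Val): 3 synonymous substitutions.
Codon 2 (GGC, Gly): 3 synonymous substitutions.
Codon 3 (AGC, Ser): 1 synonymous substitution.
Codon 4 (CTG, Leu): 4 synonymous substitutions.
Total: 3 + 3 + 1 + 4 = 11.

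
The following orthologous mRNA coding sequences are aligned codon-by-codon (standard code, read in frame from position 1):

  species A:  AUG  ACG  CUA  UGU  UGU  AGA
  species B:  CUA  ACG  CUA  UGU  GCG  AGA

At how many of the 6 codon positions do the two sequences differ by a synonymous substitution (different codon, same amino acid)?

Codon 1: AUG Met / CUA Leu — nonsynonymous.
Codon 2: ACG Thr / ACG Thr — identical.
Codon 3: CUA Leu / CUA Leu — identical.
Codon 4: UGU Cys / UGU Cys — identical.
Codon 5: UGU Cys / GCG Ala — nonsynonymous.
Codon 6: AGA Arg / AGA Arg — identical.
Synonymous differences: 0.

0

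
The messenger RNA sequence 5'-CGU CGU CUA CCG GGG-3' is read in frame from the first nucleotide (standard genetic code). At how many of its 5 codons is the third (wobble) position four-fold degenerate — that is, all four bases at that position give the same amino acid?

Codon 1 CGU (Arg): third position 4-fold.
Codon 2 CGU (Arg): third position 4-fold.
Codon 3 CUA (Leu): third position 4-fold.
Codon 4 CCG (Pro): third position 4-fold.
Codon 5 GGG (Gly): third position 4-fold.
Four-fold degenerate third positions: 5.

5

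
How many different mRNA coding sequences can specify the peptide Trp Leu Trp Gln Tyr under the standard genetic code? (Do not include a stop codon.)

Trp: 1 codon.
Leu: 6 codons.
Trp: 1 codon.
Gln: 2 codons.
Tyr: 2 codons.
1 × 6 × 1 × 2 × 2 = 24.

24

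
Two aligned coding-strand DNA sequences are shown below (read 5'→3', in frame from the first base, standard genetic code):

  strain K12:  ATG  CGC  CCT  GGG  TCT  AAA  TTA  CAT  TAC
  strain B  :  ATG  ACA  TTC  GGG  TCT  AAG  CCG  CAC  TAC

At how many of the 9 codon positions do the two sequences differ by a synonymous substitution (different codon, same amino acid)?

Codon 1: ATG Met / ATG Met — identical.
Codon 2: CGC Arg / ACA Thr — nonsynonymous.
Codon 3: CCT Pro / TTC Phe — nonsynonymous.
Codon 4: GGG Gly / GGG Gly — identical.
Codon 5: TCT Ser / TCT Ser — identical.
Codon 6: AAA Lys / AAG Lys — synonymous.
Codon 7: TTA Leu / CCG Pro — nonsynonymous.
Codon 8: CAT His / CAC His — synonymous.
Codon 9: TAC Tyr / TAC Tyr — identical.
Synonymous differences: 2.

2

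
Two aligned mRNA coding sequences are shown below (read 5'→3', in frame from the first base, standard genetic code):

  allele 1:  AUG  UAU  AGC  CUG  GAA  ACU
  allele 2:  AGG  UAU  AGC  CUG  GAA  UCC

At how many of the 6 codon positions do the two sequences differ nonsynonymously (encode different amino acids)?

2

Codon 1: AUG Met / AGG Arg — nonsynonymous.
Codon 2: UAU Tyr / UAU Tyr — identical.
Codon 3: AGC Ser / AGC Ser — identical.
Codon 4: CUG Leu / CUG Leu — identical.
Codon 5: GAA Glu / GAA Glu — identical.
Codon 6: ACU Thr / UCC Ser — nonsynonymous.
Nonsynonymous differences: 2.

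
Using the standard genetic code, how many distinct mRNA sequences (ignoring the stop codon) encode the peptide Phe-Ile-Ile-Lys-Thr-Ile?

432

Phe: 2 codons.
Ile: 3 codons.
Ile: 3 codons.
Lys: 2 codons.
Thr: 4 codons.
Ile: 3 codons.
2 × 3 × 3 × 2 × 4 × 3 = 432.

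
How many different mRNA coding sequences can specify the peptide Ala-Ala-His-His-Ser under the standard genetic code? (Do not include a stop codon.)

384

Ala: 4 codons.
Ala: 4 codons.
His: 2 codons.
His: 2 codons.
Ser: 6 codons.
4 × 4 × 2 × 2 × 6 = 384.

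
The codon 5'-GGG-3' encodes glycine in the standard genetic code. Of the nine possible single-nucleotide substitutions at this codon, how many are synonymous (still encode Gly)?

3

Position 1: none → 0 synonymous.
Position 2: none → 0 synonymous.
Position 3: GGU, GGC, GGA → 3 synonymous.
Total: 0 + 0 + 3 = 3.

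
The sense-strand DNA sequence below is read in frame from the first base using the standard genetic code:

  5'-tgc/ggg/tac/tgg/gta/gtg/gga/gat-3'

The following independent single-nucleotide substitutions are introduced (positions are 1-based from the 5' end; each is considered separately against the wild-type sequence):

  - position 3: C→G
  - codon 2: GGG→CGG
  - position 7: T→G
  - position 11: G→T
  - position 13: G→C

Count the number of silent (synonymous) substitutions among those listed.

Codon 1: TGC (Cys) → TGG (Trp) — missense.
Codon 2: GGG (Gly) → CGG (Arg) — missense.
Codon 3: TAC (Tyr) → GAC (Asp) — missense.
Codon 4: TGG (Trp) → TTG (Leu) — missense.
Codon 5: GTA (Val) → CTA (Leu) — missense.
Synonymous: 0 of 5.

0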